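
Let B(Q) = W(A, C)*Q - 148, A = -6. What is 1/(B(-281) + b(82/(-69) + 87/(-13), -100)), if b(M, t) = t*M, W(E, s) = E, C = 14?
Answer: 897/2086486 ≈ 0.00042991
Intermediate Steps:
b(M, t) = M*t
B(Q) = -148 - 6*Q (B(Q) = -6*Q - 148 = -148 - 6*Q)
1/(B(-281) + b(82/(-69) + 87/(-13), -100)) = 1/((-148 - 6*(-281)) + (82/(-69) + 87/(-13))*(-100)) = 1/((-148 + 1686) + (82*(-1/69) + 87*(-1/13))*(-100)) = 1/(1538 + (-82/69 - 87/13)*(-100)) = 1/(1538 - 7069/897*(-100)) = 1/(1538 + 706900/897) = 1/(2086486/897) = 897/2086486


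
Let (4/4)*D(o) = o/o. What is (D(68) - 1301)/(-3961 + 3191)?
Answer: 130/77 ≈ 1.6883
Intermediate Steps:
D(o) = 1 (D(o) = o/o = 1)
(D(68) - 1301)/(-3961 + 3191) = (1 - 1301)/(-3961 + 3191) = -1300/(-770) = -1300*(-1/770) = 130/77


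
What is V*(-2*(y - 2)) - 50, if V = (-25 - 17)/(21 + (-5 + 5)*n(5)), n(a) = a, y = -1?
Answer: -62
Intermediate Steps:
V = -2 (V = (-25 - 17)/(21 + (-5 + 5)*5) = -42/(21 + 0*5) = -42/(21 + 0) = -42/21 = -42*1/21 = -2)
V*(-2*(y - 2)) - 50 = -(-4)*(-1 - 2) - 50 = -(-4)*(-3) - 50 = -2*6 - 50 = -12 - 50 = -62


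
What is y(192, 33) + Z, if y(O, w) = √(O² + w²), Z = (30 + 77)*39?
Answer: 4173 + 3*√4217 ≈ 4367.8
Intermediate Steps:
Z = 4173 (Z = 107*39 = 4173)
y(192, 33) + Z = √(192² + 33²) + 4173 = √(36864 + 1089) + 4173 = √37953 + 4173 = 3*√4217 + 4173 = 4173 + 3*√4217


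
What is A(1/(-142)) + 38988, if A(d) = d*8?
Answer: 2768144/71 ≈ 38988.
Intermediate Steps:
A(d) = 8*d
A(1/(-142)) + 38988 = 8/(-142) + 38988 = 8*(-1/142) + 38988 = -4/71 + 38988 = 2768144/71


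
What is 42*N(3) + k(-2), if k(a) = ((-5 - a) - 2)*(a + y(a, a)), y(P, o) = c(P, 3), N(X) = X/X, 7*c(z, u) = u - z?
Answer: 339/7 ≈ 48.429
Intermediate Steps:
c(z, u) = -z/7 + u/7 (c(z, u) = (u - z)/7 = -z/7 + u/7)
N(X) = 1
y(P, o) = 3/7 - P/7 (y(P, o) = -P/7 + (⅐)*3 = -P/7 + 3/7 = 3/7 - P/7)
k(a) = (-7 - a)*(3/7 + 6*a/7) (k(a) = ((-5 - a) - 2)*(a + (3/7 - a/7)) = (-7 - a)*(3/7 + 6*a/7))
42*N(3) + k(-2) = 42*1 + (-3 - 45/7*(-2) - 6/7*(-2)²) = 42 + (-3 + 90/7 - 6/7*4) = 42 + (-3 + 90/7 - 24/7) = 42 + 45/7 = 339/7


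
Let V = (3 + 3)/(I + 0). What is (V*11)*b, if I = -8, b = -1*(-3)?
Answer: -99/4 ≈ -24.750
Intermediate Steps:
b = 3
V = -3/4 (V = (3 + 3)/(-8 + 0) = 6/(-8) = 6*(-1/8) = -3/4 ≈ -0.75000)
(V*11)*b = -3/4*11*3 = -33/4*3 = -99/4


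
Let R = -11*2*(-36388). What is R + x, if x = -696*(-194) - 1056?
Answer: 934504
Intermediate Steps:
x = 133968 (x = 135024 - 1056 = 133968)
R = 800536 (R = -22*(-36388) = 800536)
R + x = 800536 + 133968 = 934504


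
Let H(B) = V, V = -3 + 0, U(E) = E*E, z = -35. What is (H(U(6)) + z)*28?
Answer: -1064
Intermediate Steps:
U(E) = E²
V = -3
H(B) = -3
(H(U(6)) + z)*28 = (-3 - 35)*28 = -38*28 = -1064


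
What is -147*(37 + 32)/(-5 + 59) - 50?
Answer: -1427/6 ≈ -237.83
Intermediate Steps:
-147*(37 + 32)/(-5 + 59) - 50 = -10143/54 - 50 = -147*23/18 - 50 = -1127/6 - 50 = -1427/6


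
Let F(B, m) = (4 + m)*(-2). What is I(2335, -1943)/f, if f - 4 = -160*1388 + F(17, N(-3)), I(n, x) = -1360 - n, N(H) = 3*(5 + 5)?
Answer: 3695/222144 ≈ 0.016633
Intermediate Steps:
N(H) = 30 (N(H) = 3*10 = 30)
F(B, m) = -8 - 2*m
f = -222144 (f = 4 + (-160*1388 + (-8 - 2*30)) = 4 + (-222080 + (-8 - 60)) = 4 + (-222080 - 68) = 4 - 222148 = -222144)
I(2335, -1943)/f = (-1360 - 1*2335)/(-222144) = (-1360 - 2335)*(-1/222144) = -3695*(-1/222144) = 3695/222144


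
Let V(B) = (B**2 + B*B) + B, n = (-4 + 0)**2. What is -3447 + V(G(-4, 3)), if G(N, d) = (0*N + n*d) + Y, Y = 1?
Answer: 1404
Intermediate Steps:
n = 16 (n = (-4)**2 = 16)
G(N, d) = 1 + 16*d (G(N, d) = (0*N + 16*d) + 1 = (0 + 16*d) + 1 = 16*d + 1 = 1 + 16*d)
V(B) = B + 2*B**2 (V(B) = (B**2 + B**2) + B = 2*B**2 + B = B + 2*B**2)
-3447 + V(G(-4, 3)) = -3447 + (1 + 16*3)*(1 + 2*(1 + 16*3)) = -3447 + (1 + 48)*(1 + 2*(1 + 48)) = -3447 + 49*(1 + 2*49) = -3447 + 49*(1 + 98) = -3447 + 49*99 = -3447 + 4851 = 1404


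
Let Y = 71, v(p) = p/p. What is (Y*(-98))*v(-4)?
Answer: -6958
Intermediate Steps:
v(p) = 1
(Y*(-98))*v(-4) = (71*(-98))*1 = -6958*1 = -6958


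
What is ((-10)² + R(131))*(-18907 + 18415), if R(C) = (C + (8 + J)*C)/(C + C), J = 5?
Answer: -52644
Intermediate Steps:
R(C) = 7 (R(C) = (C + (8 + 5)*C)/(C + C) = (C + 13*C)/((2*C)) = (14*C)*(1/(2*C)) = 7)
((-10)² + R(131))*(-18907 + 18415) = ((-10)² + 7)*(-18907 + 18415) = (100 + 7)*(-492) = 107*(-492) = -52644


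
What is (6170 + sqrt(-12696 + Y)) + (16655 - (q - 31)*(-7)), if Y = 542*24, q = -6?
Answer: 22566 + 2*sqrt(78) ≈ 22584.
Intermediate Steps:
Y = 13008
(6170 + sqrt(-12696 + Y)) + (16655 - (q - 31)*(-7)) = (6170 + sqrt(-12696 + 13008)) + (16655 - (-6 - 31)*(-7)) = (6170 + sqrt(312)) + (16655 - (-37)*(-7)) = (6170 + 2*sqrt(78)) + (16655 - 1*259) = (6170 + 2*sqrt(78)) + (16655 - 259) = (6170 + 2*sqrt(78)) + 16396 = 22566 + 2*sqrt(78)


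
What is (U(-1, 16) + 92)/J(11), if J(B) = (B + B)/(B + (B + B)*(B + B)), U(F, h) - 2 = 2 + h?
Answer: 2520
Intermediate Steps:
U(F, h) = 4 + h (U(F, h) = 2 + (2 + h) = 4 + h)
J(B) = 2*B/(B + 4*B²) (J(B) = (2*B)/(B + (2*B)*(2*B)) = (2*B)/(B + 4*B²) = 2*B/(B + 4*B²))
(U(-1, 16) + 92)/J(11) = ((4 + 16) + 92)/((2/(1 + 4*11))) = (20 + 92)/((2/(1 + 44))) = 112/((2/45)) = 112/((2*(1/45))) = 112/(2/45) = 112*(45/2) = 2520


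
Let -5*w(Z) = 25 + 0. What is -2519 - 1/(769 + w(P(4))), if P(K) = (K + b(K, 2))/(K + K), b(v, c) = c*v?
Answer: -1924517/764 ≈ -2519.0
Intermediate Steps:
P(K) = 3/2 (P(K) = (K + 2*K)/(K + K) = (3*K)/((2*K)) = (3*K)*(1/(2*K)) = 3/2)
w(Z) = -5 (w(Z) = -(25 + 0)/5 = -⅕*25 = -5)
-2519 - 1/(769 + w(P(4))) = -2519 - 1/(769 - 5) = -2519 - 1/764 = -1924517/764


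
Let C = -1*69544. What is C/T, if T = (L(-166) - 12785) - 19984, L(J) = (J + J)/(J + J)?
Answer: 8693/4096 ≈ 2.1223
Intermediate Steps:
C = -69544
L(J) = 1 (L(J) = (2*J)/((2*J)) = (2*J)*(1/(2*J)) = 1)
T = -32768 (T = (1 - 12785) - 19984 = -12784 - 19984 = -32768)
C/T = -69544/(-32768) = -69544*(-1/32768) = 8693/4096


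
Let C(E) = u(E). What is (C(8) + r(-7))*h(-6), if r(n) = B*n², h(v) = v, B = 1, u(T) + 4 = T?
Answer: -318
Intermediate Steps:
u(T) = -4 + T
C(E) = -4 + E
r(n) = n² (r(n) = 1*n² = n²)
(C(8) + r(-7))*h(-6) = ((-4 + 8) + (-7)²)*(-6) = (4 + 49)*(-6) = 53*(-6) = -318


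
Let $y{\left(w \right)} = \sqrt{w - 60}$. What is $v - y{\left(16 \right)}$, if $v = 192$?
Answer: $192 - 2 i \sqrt{11} \approx 192.0 - 6.6332 i$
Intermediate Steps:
$y{\left(w \right)} = \sqrt{-60 + w}$
$v - y{\left(16 \right)} = 192 - \sqrt{-60 + 16} = 192 - \sqrt{-44} = 192 - 2 i \sqrt{11}$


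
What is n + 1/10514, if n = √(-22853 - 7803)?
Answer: 1/10514 + 8*I*√479 ≈ 9.5111e-5 + 175.09*I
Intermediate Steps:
n = 8*I*√479 (n = √(-30656) = 8*I*√479 ≈ 175.09*I)
n + 1/10514 = 8*I*√479 + 1/10514 = 1/10514 + 8*I*√479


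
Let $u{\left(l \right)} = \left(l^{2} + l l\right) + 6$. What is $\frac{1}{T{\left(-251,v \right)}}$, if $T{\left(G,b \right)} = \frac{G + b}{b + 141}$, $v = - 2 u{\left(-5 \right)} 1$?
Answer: $- \frac{29}{363} \approx -0.07989$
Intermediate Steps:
$u{\left(l \right)} = 6 + 2 l^{2}$ ($u{\left(l \right)} = \left(l^{2} + l^{2}\right) + 6 = 2 l^{2} + 6 = 6 + 2 l^{2}$)
$v = -112$ ($v = - 2 \left(6 + 2 \left(-5\right)^{2}\right) 1 = - 2 \left(6 + 2 \cdot 25\right) 1 = - 2 \left(6 + 50\right) 1 = \left(-2\right) 56 \cdot 1 = \left(-112\right) 1 = -112$)
$T{\left(G,b \right)} = \frac{G + b}{141 + b}$
$\frac{1}{T{\left(-251,v \right)}} = \frac{1}{\frac{1}{141 - 112} \left(-251 - 112\right)} = \frac{1}{\frac{1}{29} \left(-363\right)} = \frac{1}{- \frac{363}{29}} = - \frac{29}{363}$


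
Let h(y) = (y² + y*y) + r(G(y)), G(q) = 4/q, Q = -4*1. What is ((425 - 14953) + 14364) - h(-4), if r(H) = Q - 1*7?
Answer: -185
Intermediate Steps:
Q = -4
r(H) = -11 (r(H) = -4 - 1*7 = -4 - 7 = -11)
h(y) = -11 + 2*y² (h(y) = (y² + y*y) - 11 = (y² + y²) - 11 = 2*y² - 11 = -11 + 2*y²)
((425 - 14953) + 14364) - h(-4) = ((425 - 14953) + 14364) - (-11 + 2*(-4)²) = (-14528 + 14364) - (-11 + 2*16) = -164 - (-11 + 32) = -164 - 1*21 = -164 - 21 = -185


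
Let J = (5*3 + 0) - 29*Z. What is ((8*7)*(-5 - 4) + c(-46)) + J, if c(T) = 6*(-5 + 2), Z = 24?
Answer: -1203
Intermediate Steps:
c(T) = -18 (c(T) = 6*(-3) = -18)
J = -681 (J = (5*3 + 0) - 29*24 = (15 + 0) - 696 = 15 - 696 = -681)
((8*7)*(-5 - 4) + c(-46)) + J = ((8*7)*(-5 - 4) - 18) - 681 = (56*(-9) - 18) - 681 = (-504 - 18) - 681 = -522 - 681 = -1203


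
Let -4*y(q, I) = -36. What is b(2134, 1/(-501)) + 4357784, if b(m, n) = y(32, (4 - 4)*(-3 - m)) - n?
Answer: 2183254294/501 ≈ 4.3578e+6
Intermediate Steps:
y(q, I) = 9 (y(q, I) = -¼*(-36) = 9)
b(m, n) = 9 - n
b(2134, 1/(-501)) + 4357784 = (9 - 1/(-501)) + 4357784 = (9 - 1*(-1/501)) + 4357784 = (9 + 1/501) + 4357784 = 4510/501 + 4357784 = 2183254294/501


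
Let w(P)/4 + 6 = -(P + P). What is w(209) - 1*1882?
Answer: -3578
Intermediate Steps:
w(P) = -24 - 8*P (w(P) = -24 + 4*(-(P + P)) = -24 + 4*(-2*P) = -24 - 8*P)
w(209) - 1*1882 = (-24 - 8*209) - 1*1882 = (-24 - 1672) - 1882 = -1696 - 1882 = -3578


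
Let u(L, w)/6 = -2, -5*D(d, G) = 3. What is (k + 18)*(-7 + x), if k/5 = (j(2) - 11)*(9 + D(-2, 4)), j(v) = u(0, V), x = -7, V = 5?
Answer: 13272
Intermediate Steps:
D(d, G) = -⅗ (D(d, G) = -⅕*3 = -⅗)
u(L, w) = -12 (u(L, w) = 6*(-2) = -12)
j(v) = -12
k = -966 (k = 5*((-12 - 11)*(9 - ⅗)) = 5*(-23*42/5) = 5*(-966/5) = -966)
(k + 18)*(-7 + x) = (-966 + 18)*(-7 - 7) = -948*(-14) = 13272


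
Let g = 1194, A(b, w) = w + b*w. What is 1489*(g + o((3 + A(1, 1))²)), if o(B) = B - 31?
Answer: 1768932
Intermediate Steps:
o(B) = -31 + B
1489*(g + o((3 + A(1, 1))²)) = 1489*(1194 + (-31 + (3 + 1*(1 + 1))²)) = 1489*(1194 + (-31 + (3 + 1*2)²)) = 1489*(1194 + (-31 + (3 + 2)²)) = 1489*(1194 + (-31 + 5²)) = 1489*(1194 + (-31 + 25)) = 1489*(1194 - 6) = 1489*1188 = 1768932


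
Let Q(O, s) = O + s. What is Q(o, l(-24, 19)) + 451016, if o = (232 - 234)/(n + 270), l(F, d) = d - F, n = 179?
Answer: 202525489/449 ≈ 4.5106e+5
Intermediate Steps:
o = -2/449 (o = (232 - 234)/(179 + 270) = -2/449 ≈ -0.0044543)
Q(o, l(-24, 19)) + 451016 = (-2/449 + (19 - 1*(-24))) + 451016 = (-2/449 + (19 + 24)) + 451016 = (-2/449 + 43) + 451016 = 19305/449 + 451016 = 202525489/449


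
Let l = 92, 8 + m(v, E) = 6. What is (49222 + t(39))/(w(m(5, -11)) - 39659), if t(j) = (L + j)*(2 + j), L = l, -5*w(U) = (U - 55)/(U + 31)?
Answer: -7915985/5750498 ≈ -1.3766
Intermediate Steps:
m(v, E) = -2 (m(v, E) = -8 + 6 = -2)
w(U) = -(-55 + U)/(5*(31 + U)) (w(U) = -(U - 55)/(5*(U + 31)) = -(-55 + U)/(5*(31 + U)))
L = 92
t(j) = (2 + j)*(92 + j) (t(j) = (92 + j)*(2 + j) = (2 + j)*(92 + j))
(49222 + t(39))/(w(m(5, -11)) - 39659) = (49222 + (184 + 39² + 94*39))/((55 - 1*(-2))/(5*(31 - 2)) - 39659) = (49222 + (184 + 1521 + 3666))/((⅕)*(55 + 2)/29 - 39659) = (49222 + 5371)/((⅕)*(1/29)*57 - 39659) = 54593/(57/145 - 39659) = 54593/(-5750498/145) = 54593*(-145/5750498) = -7915985/5750498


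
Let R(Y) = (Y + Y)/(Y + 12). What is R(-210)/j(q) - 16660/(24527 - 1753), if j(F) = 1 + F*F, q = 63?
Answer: -109051621/149181087 ≈ -0.73100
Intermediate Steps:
j(F) = 1 + F²
R(Y) = 2*Y/(12 + Y) (R(Y) = (2*Y)/(12 + Y) = 2*Y/(12 + Y))
R(-210)/j(q) - 16660/(24527 - 1753) = (2*(-210)/(12 - 210))/(1 + 63²) - 16660/(24527 - 1753) = (2*(-210)/(-198))/(1 + 3969) - 16660/22774 = (2*(-210)*(-1/198))/3970 - 16660*1/22774 = (70/33)*(1/3970) - 8330/11387 = 7/13101 - 8330/11387 = -109051621/149181087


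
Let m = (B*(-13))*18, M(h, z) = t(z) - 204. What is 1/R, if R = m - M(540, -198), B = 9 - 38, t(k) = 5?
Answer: 1/6985 ≈ 0.00014316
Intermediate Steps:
B = -29
M(h, z) = -199 (M(h, z) = 5 - 204 = -199)
m = 6786 (m = -29*(-13)*18 = 377*18 = 6786)
R = 6985 (R = 6786 - 1*(-199) = 6786 + 199 = 6985)
1/R = 1/6985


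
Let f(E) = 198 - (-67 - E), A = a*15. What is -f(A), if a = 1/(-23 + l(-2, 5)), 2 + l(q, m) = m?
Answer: -1057/4 ≈ -264.25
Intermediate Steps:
l(q, m) = -2 + m
a = -1/20 (a = 1/(-23 + (-2 + 5)) = 1/(-23 + 3) = 1/(-20) = -1/20 ≈ -0.050000)
A = -¾ (A = -1/20*15 = -¾ ≈ -0.75000)
f(E) = 265 + E (f(E) = 198 + (67 + E) = 265 + E)
-f(A) = -(265 - ¾) = -1*1057/4 = -1057/4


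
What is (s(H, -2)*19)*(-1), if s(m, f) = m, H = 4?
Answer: -76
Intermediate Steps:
(s(H, -2)*19)*(-1) = (4*19)*(-1) = 76*(-1) = -76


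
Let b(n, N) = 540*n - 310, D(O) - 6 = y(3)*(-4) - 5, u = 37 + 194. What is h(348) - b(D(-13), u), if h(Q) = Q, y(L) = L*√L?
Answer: 118 + 6480*√3 ≈ 11342.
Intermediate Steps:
y(L) = L^(3/2)
u = 231
D(O) = 1 - 12*√3 (D(O) = 6 + (3^(3/2)*(-4) - 5) = 6 + ((3*√3)*(-4) - 5) = 6 + (-12*√3 - 5) = 6 + (-5 - 12*√3) = 1 - 12*√3)
b(n, N) = -310 + 540*n
h(348) - b(D(-13), u) = 348 - (-310 + 540*(1 - 12*√3)) = 348 - (-310 + (540 - 6480*√3)) = 348 - (230 - 6480*√3) = 348 + (-230 + 6480*√3) = 118 + 6480*√3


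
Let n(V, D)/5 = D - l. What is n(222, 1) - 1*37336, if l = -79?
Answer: -36936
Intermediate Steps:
n(V, D) = 395 + 5*D (n(V, D) = 5*(D - 1*(-79)) = 5*(D + 79) = 5*(79 + D) = 395 + 5*D)
n(222, 1) - 1*37336 = (395 + 5*1) - 1*37336 = (395 + 5) - 37336 = 400 - 37336 = -36936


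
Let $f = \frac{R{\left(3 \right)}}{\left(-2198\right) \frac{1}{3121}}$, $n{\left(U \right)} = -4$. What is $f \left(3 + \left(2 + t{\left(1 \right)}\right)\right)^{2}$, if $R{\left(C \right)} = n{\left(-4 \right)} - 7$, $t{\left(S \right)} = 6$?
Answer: $\frac{4154051}{2198} \approx 1889.9$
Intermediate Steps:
$R{\left(C \right)} = -11$ ($R{\left(C \right)} = -4 - 7 = -11$)
$f = \frac{34331}{2198}$ ($f = - \frac{11}{\left(-2198\right) \frac{1}{3121}} = - \frac{11}{- \frac{2198}{3121}} = \left(-11\right) \left(- \frac{3121}{2198}\right) = \frac{34331}{2198} \approx 15.619$)
$f \left(3 + \left(2 + t{\left(1 \right)}\right)\right)^{2} = \frac{34331 \left(3 + \left(2 + 6\right)\right)^{2}}{2198} = \frac{34331 \left(3 + 8\right)^{2}}{2198} = \frac{34331 \cdot 11^{2}}{2198} = \frac{34331}{2198} \cdot 121 = \frac{4154051}{2198}$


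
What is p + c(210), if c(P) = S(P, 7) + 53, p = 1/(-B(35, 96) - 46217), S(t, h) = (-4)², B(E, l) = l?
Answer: 3195596/46313 ≈ 69.000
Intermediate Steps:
S(t, h) = 16
p = -1/46313 (p = 1/(-1*96 - 46217) = 1/(-96 - 46217) = 1/(-46313) = -1/46313 ≈ -2.1592e-5)
c(P) = 69 (c(P) = 16 + 53 = 69)
p + c(210) = -1/46313 + 69 = 3195596/46313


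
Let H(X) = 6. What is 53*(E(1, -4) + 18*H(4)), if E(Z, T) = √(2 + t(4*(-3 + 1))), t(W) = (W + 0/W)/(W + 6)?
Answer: 5724 + 53*√6 ≈ 5853.8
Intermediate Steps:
t(W) = W/(6 + W) (t(W) = (W + 0)/(6 + W) = W/(6 + W))
E(Z, T) = √6 (E(Z, T) = √(2 + (4*(-3 + 1))/(6 + 4*(-3 + 1))) = √(2 + (4*(-2))/(6 + 4*(-2))) = √(2 - 8/(6 - 8)) = √(2 - 8/(-2)) = √(2 - 8*(-½)) = √(2 + 4) = √6)
53*(E(1, -4) + 18*H(4)) = 53*(√6 + 18*6) = 53*(√6 + 108) = 53*(108 + √6) = 5724 + 53*√6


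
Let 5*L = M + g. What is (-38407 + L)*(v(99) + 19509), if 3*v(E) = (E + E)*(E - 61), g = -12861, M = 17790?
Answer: -4119512802/5 ≈ -8.2390e+8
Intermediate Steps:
v(E) = 2*E*(-61 + E)/3 (v(E) = ((E + E)*(E - 61))/3 = ((2*E)*(-61 + E))/3 = (2*E*(-61 + E))/3 = 2*E*(-61 + E)/3)
L = 4929/5 (L = (17790 - 12861)/5 = (⅕)*4929 = 4929/5 ≈ 985.80)
(-38407 + L)*(v(99) + 19509) = (-38407 + 4929/5)*((⅔)*99*(-61 + 99) + 19509) = -187106*((⅔)*99*38 + 19509)/5 = -187106*(2508 + 19509)/5 = -187106/5*22017 = -4119512802/5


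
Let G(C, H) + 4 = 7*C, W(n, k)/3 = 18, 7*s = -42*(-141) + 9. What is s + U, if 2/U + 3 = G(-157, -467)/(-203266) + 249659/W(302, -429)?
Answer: 75196691599095/88750054337 ≈ 847.29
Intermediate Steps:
s = 5931/7 (s = (-42*(-141) + 9)/7 = (5922 + 9)/7 = (1/7)*5931 = 5931/7 ≈ 847.29)
W(n, k) = 54 (W(n, k) = 3*18 = 54)
G(C, H) = -4 + 7*C
U = 5488182/12678579191 (U = 2/(-3 + ((-4 + 7*(-157))/(-203266) + 249659/54)) = 2/(-3 + ((-4 - 1099)*(-1/203266) + 249659*(1/54))) = 2/(-3 + (-1103*(-1/203266) + 249659/54)) = 2/(-3 + (1103/203266 + 249659/54)) = 2/(-3 + 12686811464/2744091) = 2/(12678579191/2744091) = 2*(2744091/12678579191) = 5488182/12678579191 ≈ 0.00043287)
s + U = 5931/7 + 5488182/12678579191 = 75196691599095/88750054337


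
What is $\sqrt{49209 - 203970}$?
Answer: $i \sqrt{154761} \approx 393.4 i$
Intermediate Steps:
$\sqrt{49209 - 203970} = \sqrt{-154761} = i \sqrt{154761}$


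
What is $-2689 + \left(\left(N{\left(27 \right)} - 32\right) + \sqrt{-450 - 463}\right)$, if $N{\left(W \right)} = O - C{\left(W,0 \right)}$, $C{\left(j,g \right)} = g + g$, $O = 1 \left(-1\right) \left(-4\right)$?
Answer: $-2717 + i \sqrt{913} \approx -2717.0 + 30.216 i$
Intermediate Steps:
$O = 4$ ($O = \left(-1\right) \left(-4\right) = 4$)
$C{\left(j,g \right)} = 2 g$
$N{\left(W \right)} = 4$ ($N{\left(W \right)} = 4 - 2 \cdot 0 = 4 - 0 = 4 + 0 = 4$)
$-2689 + \left(\left(N{\left(27 \right)} - 32\right) + \sqrt{-450 - 463}\right) = -2689 + \left(\left(4 - 32\right) + \sqrt{-450 - 463}\right) = -2689 - \left(28 - \sqrt{-913}\right) = -2689 - \left(28 - i \sqrt{913}\right) = -2717 + i \sqrt{913}$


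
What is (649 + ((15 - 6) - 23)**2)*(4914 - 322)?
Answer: 3880240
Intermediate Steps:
(649 + ((15 - 6) - 23)**2)*(4914 - 322) = (649 + (9 - 23)**2)*4592 = (649 + (-14)**2)*4592 = (649 + 196)*4592 = 845*4592 = 3880240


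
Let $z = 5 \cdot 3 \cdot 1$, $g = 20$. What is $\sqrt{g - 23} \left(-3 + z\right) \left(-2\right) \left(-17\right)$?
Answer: $408 i \sqrt{3} \approx 706.68 i$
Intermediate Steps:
$z = 15$ ($z = 15 \cdot 1 = 15$)
$\sqrt{g - 23} \left(-3 + z\right) \left(-2\right) \left(-17\right) = \sqrt{20 - 23} \left(-3 + 15\right) \left(-2\right) \left(-17\right) = \sqrt{-3} \cdot 12 \left(-2\right) \left(-17\right) = i \sqrt{3} \left(-24\right) \left(-17\right) = - 24 i \sqrt{3} \left(-17\right) = 408 i \sqrt{3}$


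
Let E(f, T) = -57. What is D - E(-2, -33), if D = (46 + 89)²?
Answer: 18282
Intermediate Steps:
D = 18225 (D = 135² = 18225)
D - E(-2, -33) = 18225 - 1*(-57) = 18225 + 57 = 18282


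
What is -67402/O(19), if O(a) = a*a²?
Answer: -67402/6859 ≈ -9.8268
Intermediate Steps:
O(a) = a³
-67402/O(19) = -67402/(19³) = -67402/6859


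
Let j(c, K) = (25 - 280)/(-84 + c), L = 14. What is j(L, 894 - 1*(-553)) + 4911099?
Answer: 68755437/14 ≈ 4.9111e+6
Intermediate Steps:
j(c, K) = -255/(-84 + c)
j(L, 894 - 1*(-553)) + 4911099 = -255/(-84 + 14) + 4911099 = -255/(-70) + 4911099 = -255*(-1/70) + 4911099 = 51/14 + 4911099 = 68755437/14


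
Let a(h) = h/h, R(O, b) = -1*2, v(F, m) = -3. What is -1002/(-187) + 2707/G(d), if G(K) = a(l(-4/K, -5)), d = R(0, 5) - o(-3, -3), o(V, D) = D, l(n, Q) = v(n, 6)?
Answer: 507211/187 ≈ 2712.4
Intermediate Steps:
R(O, b) = -2
l(n, Q) = -3
d = 1 (d = -2 - 1*(-3) = -2 + 3 = 1)
a(h) = 1
G(K) = 1
-1002/(-187) + 2707/G(d) = -1002/(-187) + 2707/1 = -1002*(-1/187) + 2707*1 = 1002/187 + 2707 = 507211/187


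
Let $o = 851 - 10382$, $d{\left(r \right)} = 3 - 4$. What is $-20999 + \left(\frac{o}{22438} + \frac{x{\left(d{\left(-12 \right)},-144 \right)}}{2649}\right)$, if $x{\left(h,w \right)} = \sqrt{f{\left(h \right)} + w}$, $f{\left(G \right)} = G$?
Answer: $- \frac{471185093}{22438} + \frac{i \sqrt{145}}{2649} \approx -20999.0 + 0.0045457 i$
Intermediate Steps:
$d{\left(r \right)} = -1$ ($d{\left(r \right)} = 3 - 4 = -1$)
$o = -9531$
$x{\left(h,w \right)} = \sqrt{h + w}$
$-20999 + \left(\frac{o}{22438} + \frac{x{\left(d{\left(-12 \right)},-144 \right)}}{2649}\right) = -20999 + \left(- \frac{9531}{22438} + \frac{\sqrt{-1 - 144}}{2649}\right) = -20999 + \left(\left(-9531\right) \frac{1}{22438} + \sqrt{-145} \cdot \frac{1}{2649}\right) = -20999 - \left(\frac{9531}{22438} - i \sqrt{145} \cdot \frac{1}{2649}\right) = -20999 - \left(\frac{9531}{22438} - \frac{i \sqrt{145}}{2649}\right) = - \frac{471185093}{22438} + \frac{i \sqrt{145}}{2649}$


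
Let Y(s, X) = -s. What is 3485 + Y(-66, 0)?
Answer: 3551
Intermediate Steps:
3485 + Y(-66, 0) = 3485 - 1*(-66) = 3485 + 66 = 3551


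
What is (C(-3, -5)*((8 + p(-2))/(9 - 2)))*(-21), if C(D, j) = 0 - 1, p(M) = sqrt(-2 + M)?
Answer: 24 + 6*I ≈ 24.0 + 6.0*I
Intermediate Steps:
C(D, j) = -1
(C(-3, -5)*((8 + p(-2))/(9 - 2)))*(-21) = -(8 + sqrt(-2 - 2))/(9 - 2)*(-21) = -(8 + sqrt(-4))/7*(-21) = -(8 + 2*I)/7*(-21) = -(8/7 + 2*I/7)*(-21) = (-8/7 - 2*I/7)*(-21) = 24 + 6*I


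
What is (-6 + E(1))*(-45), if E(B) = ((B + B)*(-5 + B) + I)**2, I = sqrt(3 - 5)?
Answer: -2520 + 720*I*sqrt(2) ≈ -2520.0 + 1018.2*I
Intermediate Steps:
I = I*sqrt(2) (I = sqrt(-2) = I*sqrt(2) ≈ 1.4142*I)
E(B) = (I*sqrt(2) + 2*B*(-5 + B))**2 (E(B) = ((B + B)*(-5 + B) + I*sqrt(2))**2 = ((2*B)*(-5 + B) + I*sqrt(2))**2 = (2*B*(-5 + B) + I*sqrt(2))**2 = (I*sqrt(2) + 2*B*(-5 + B))**2)
(-6 + E(1))*(-45) = (-6 + (-10*1 + 2*1**2 + I*sqrt(2))**2)*(-45) = (-6 + (-10 + 2*1 + I*sqrt(2))**2)*(-45) = (-6 + (-10 + 2 + I*sqrt(2))**2)*(-45) = (-6 + (-8 + I*sqrt(2))**2)*(-45) = 270 - 45*(-8 + I*sqrt(2))**2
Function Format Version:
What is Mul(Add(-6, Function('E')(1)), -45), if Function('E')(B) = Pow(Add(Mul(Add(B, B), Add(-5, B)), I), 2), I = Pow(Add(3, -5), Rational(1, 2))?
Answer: Add(-2520, Mul(720, I, Pow(2, Rational(1, 2)))) ≈ Add(-2520.0, Mul(1018.2, I))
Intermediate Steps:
I = Mul(I, Pow(2, Rational(1, 2))) (I = Pow(-2, Rational(1, 2)) = Mul(I, Pow(2, Rational(1, 2))) ≈ Mul(1.4142, I))
Function('E')(B) = Pow(Add(Mul(I, Pow(2, Rational(1, 2))), Mul(2, B, Add(-5, B))), 2) (Function('E')(B) = Pow(Add(Mul(Add(B, B), Add(-5, B)), Mul(I, Pow(2, Rational(1, 2)))), 2) = Pow(Add(Mul(Mul(2, B), Add(-5, B)), Mul(I, Pow(2, Rational(1, 2)))), 2) = Pow(Add(Mul(2, B, Add(-5, B)), Mul(I, Pow(2, Rational(1, 2)))), 2) = Pow(Add(Mul(I, Pow(2, Rational(1, 2))), Mul(2, B, Add(-5, B))), 2))
Mul(Add(-6, Function('E')(1)), -45) = Mul(Add(-6, Pow(Add(Mul(-10, 1), Mul(2, Pow(1, 2)), Mul(I, Pow(2, Rational(1, 2)))), 2)), -45) = Mul(Add(-6, Pow(Add(-10, Mul(2, 1), Mul(I, Pow(2, Rational(1, 2)))), 2)), -45) = Mul(Add(-6, Pow(Add(-10, 2, Mul(I, Pow(2, Rational(1, 2)))), 2)), -45) = Mul(Add(-6, Pow(Add(-8, Mul(I, Pow(2, Rational(1, 2)))), 2)), -45) = Add(270, Mul(-45, Pow(Add(-8, Mul(I, Pow(2, Rational(1, 2)))), 2)))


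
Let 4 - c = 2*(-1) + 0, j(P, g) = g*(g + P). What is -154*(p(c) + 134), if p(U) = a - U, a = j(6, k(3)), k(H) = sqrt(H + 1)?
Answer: -22176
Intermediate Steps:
k(H) = sqrt(1 + H)
j(P, g) = g*(P + g)
c = 6 (c = 4 - (2*(-1) + 0) = 4 - (-2 + 0) = 4 - 1*(-2) = 4 + 2 = 6)
a = 16 (a = sqrt(1 + 3)*(6 + sqrt(1 + 3)) = sqrt(4)*(6 + sqrt(4)) = 2*(6 + 2) = 2*8 = 16)
p(U) = 16 - U
-154*(p(c) + 134) = -154*((16 - 1*6) + 134) = -154*((16 - 6) + 134) = -154*(10 + 134) = -154*144 = -22176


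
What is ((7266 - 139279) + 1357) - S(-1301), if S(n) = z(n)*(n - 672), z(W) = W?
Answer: -2697529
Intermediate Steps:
S(n) = n*(-672 + n) (S(n) = n*(n - 672) = n*(-672 + n))
((7266 - 139279) + 1357) - S(-1301) = ((7266 - 139279) + 1357) - (-1301)*(-672 - 1301) = (-132013 + 1357) - (-1301)*(-1973) = -130656 - 1*2566873 = -130656 - 2566873 = -2697529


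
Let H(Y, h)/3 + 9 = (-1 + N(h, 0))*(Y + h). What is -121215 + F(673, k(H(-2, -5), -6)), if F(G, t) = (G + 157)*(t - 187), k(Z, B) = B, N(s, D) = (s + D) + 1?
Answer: -281405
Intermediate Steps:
N(s, D) = 1 + D + s (N(s, D) = (D + s) + 1 = 1 + D + s)
H(Y, h) = -27 + 3*h*(Y + h) (H(Y, h) = -27 + 3*((-1 + (1 + 0 + h))*(Y + h)) = -27 + 3*((-1 + (1 + h))*(Y + h)) = -27 + 3*(h*(Y + h)) = -27 + 3*h*(Y + h))
F(G, t) = (-187 + t)*(157 + G) (F(G, t) = (157 + G)*(-187 + t) = (-187 + t)*(157 + G))
-121215 + F(673, k(H(-2, -5), -6)) = -121215 + (-29359 - 187*673 + 157*(-6) + 673*(-6)) = -121215 + (-29359 - 125851 - 942 - 4038) = -121215 - 160190 = -281405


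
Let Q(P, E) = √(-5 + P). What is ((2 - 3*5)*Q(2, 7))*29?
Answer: -377*I*√3 ≈ -652.98*I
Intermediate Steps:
((2 - 3*5)*Q(2, 7))*29 = ((2 - 3*5)*√(-5 + 2))*29 = ((2 - 15)*√(-3))*29 = -13*I*√3*29 = -377*I*√3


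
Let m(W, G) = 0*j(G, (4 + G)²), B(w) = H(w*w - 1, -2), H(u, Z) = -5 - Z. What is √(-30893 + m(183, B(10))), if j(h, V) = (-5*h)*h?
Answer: I*√30893 ≈ 175.76*I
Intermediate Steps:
j(h, V) = -5*h²
B(w) = -3 (B(w) = -5 - 1*(-2) = -5 + 2 = -3)
m(W, G) = 0 (m(W, G) = 0*(-5*G²) = 0)
√(-30893 + m(183, B(10))) = √(-30893 + 0) = √(-30893) = I*√30893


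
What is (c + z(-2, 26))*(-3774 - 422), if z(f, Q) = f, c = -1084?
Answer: 4556856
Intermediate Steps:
(c + z(-2, 26))*(-3774 - 422) = (-1084 - 2)*(-3774 - 422) = -1086*(-4196) = 4556856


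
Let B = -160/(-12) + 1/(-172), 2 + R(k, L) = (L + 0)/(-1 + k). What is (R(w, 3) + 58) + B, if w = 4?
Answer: 36289/516 ≈ 70.328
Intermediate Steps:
R(k, L) = -2 + L/(-1 + k) (R(k, L) = -2 + (L + 0)/(-1 + k) = -2 + L/(-1 + k))
B = 6877/516 (B = -160*(-1/12) + 1*(-1/172) = 40/3 - 1/172 = 6877/516 ≈ 13.328)
(R(w, 3) + 58) + B = ((2 + 3 - 2*4)/(-1 + 4) + 58) + 6877/516 = ((2 + 3 - 8)/3 + 58) + 6877/516 = ((1/3)*(-3) + 58) + 6877/516 = (-1 + 58) + 6877/516 = 57 + 6877/516 = 36289/516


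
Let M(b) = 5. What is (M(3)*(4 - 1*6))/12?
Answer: -⅚ ≈ -0.83333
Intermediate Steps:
(M(3)*(4 - 1*6))/12 = (5*(4 - 1*6))/12 = (5*(4 - 6))*(1/12) = (5*(-2))*(1/12) = -10*1/12 = -⅚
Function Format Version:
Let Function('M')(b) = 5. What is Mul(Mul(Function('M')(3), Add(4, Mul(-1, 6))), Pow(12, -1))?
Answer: Rational(-5, 6) ≈ -0.83333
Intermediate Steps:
Mul(Mul(Function('M')(3), Add(4, Mul(-1, 6))), Pow(12, -1)) = Mul(Mul(5, Add(4, Mul(-1, 6))), Pow(12, -1)) = Mul(Mul(5, Add(4, -6)), Rational(1, 12)) = Mul(Mul(5, -2), Rational(1, 12)) = Mul(-10, Rational(1, 12)) = Rational(-5, 6)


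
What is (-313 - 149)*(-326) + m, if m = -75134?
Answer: 75478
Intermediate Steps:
(-313 - 149)*(-326) + m = (-313 - 149)*(-326) - 75134 = -462*(-326) - 75134 = 150612 - 75134 = 75478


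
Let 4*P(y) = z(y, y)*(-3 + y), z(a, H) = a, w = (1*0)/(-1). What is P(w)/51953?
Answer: 0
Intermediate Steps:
w = 0 (w = 0*(-1) = 0)
P(y) = y*(-3 + y)/4 (P(y) = (y*(-3 + y))/4 = y*(-3 + y)/4)
P(w)/51953 = ((¼)*0*(-3 + 0))/51953 = ((¼)*0*(-3))*(1/51953) = 0*(1/51953) = 0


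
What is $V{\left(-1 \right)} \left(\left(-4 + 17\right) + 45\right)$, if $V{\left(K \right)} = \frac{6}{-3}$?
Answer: $-116$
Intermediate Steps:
$V{\left(K \right)} = -2$ ($V{\left(K \right)} = 6 \left(- \frac{1}{3}\right) = -2$)
$V{\left(-1 \right)} \left(\left(-4 + 17\right) + 45\right) = - 2 \left(\left(-4 + 17\right) + 45\right) = - 2 \left(13 + 45\right) = \left(-2\right) 58 = -116$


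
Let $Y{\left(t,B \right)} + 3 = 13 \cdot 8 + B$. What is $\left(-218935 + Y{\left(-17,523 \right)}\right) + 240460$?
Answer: $22149$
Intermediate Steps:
$Y{\left(t,B \right)} = 101 + B$ ($Y{\left(t,B \right)} = -3 + \left(13 \cdot 8 + B\right) = -3 + \left(104 + B\right) = 101 + B$)
$\left(-218935 + Y{\left(-17,523 \right)}\right) + 240460 = \left(-218935 + \left(101 + 523\right)\right) + 240460 = \left(-218935 + 624\right) + 240460 = -218311 + 240460 = 22149$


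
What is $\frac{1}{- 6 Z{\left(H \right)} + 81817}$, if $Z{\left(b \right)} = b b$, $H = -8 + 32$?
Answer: $\frac{1}{78361} \approx 1.2761 \cdot 10^{-5}$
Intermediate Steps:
$H = 24$
$Z{\left(b \right)} = b^{2}$
$\frac{1}{- 6 Z{\left(H \right)} + 81817} = \frac{1}{- 6 \cdot 24^{2} + 81817} = \frac{1}{\left(-6\right) 576 + 81817} = \frac{1}{-3456 + 81817} = \frac{1}{78361}$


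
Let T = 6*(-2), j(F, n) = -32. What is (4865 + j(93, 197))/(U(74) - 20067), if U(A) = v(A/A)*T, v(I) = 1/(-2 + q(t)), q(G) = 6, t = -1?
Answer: -537/2230 ≈ -0.24081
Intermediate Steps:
T = -12
v(I) = 1/4 (v(I) = 1/(-2 + 6) = 1/4)
U(A) = -3 (U(A) = (1/4)*(-12) = -3)
(4865 + j(93, 197))/(U(74) - 20067) = (4865 - 32)/(-3 - 20067) = 4833/(-20070) = 4833*(-1/20070) = -537/2230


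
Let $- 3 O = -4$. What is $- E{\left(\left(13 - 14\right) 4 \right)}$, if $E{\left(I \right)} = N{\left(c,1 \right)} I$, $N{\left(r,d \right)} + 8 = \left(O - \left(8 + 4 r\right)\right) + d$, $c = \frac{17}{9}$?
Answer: $- \frac{764}{9} \approx -84.889$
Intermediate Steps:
$O = \frac{4}{3}$ ($O = \left(- \frac{1}{3}\right) \left(-4\right) = \frac{4}{3} \approx 1.3333$)
$c = \frac{17}{9}$ ($c = 17 \cdot \frac{1}{9} = \frac{17}{9} \approx 1.8889$)
$N{\left(r,d \right)} = - \frac{44}{3} + d - 4 r$ ($N{\left(r,d \right)} = -8 + \left(\left(\frac{4}{3} - \left(8 + 4 r\right)\right) + d\right) = -8 - \left(\frac{20}{3} - d + 4 r\right) = - \frac{44}{3} + d - 4 r$)
$E{\left(I \right)} = - \frac{191 I}{9}$ ($E{\left(I \right)} = \left(- \frac{44}{3} + 1 - \frac{68}{9}\right) I = - \frac{191 I}{9}$)
$- E{\left(\left(13 - 14\right) 4 \right)} = - \frac{\left(-191\right) \left(13 - 14\right) 4}{9} = - \frac{\left(-191\right) \left(\left(-1\right) 4\right)}{9} = - \frac{\left(-191\right) \left(-4\right)}{9} = \left(-1\right) \frac{764}{9} = - \frac{764}{9}$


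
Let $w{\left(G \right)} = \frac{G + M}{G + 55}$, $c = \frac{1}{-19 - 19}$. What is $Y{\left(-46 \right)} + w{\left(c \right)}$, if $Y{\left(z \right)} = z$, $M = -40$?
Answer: $- \frac{97615}{2089} \approx -46.728$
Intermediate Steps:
$c = - \frac{1}{38}$ ($c = \frac{1}{-38} = - \frac{1}{38} \approx -0.026316$)
$w{\left(G \right)} = \frac{-40 + G}{55 + G}$ ($w{\left(G \right)} = \frac{G - 40}{G + 55} = \frac{-40 + G}{55 + G}$)
$Y{\left(-46 \right)} + w{\left(c \right)} = -46 + \frac{-40 - \frac{1}{38}}{55 - \frac{1}{38}} = -46 + \frac{1}{\frac{2089}{38}} \left(- \frac{1521}{38}\right) = -46 + \frac{38}{2089} \left(- \frac{1521}{38}\right) = -46 - \frac{1521}{2089} = - \frac{97615}{2089}$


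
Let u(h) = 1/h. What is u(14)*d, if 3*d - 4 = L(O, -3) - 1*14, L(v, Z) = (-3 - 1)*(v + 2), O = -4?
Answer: -1/21 ≈ -0.047619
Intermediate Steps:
L(v, Z) = -8 - 4*v (L(v, Z) = -4*(2 + v) = -8 - 4*v)
d = -2/3 (d = 4/3 + ((-8 - 4*(-4)) - 1*14)/3 = 4/3 + ((-8 + 16) - 14)/3 = 4/3 + (8 - 14)/3 = 4/3 + (1/3)*(-6) = 4/3 - 2 = -2/3 ≈ -0.66667)
u(14)*d = -2/3/14 = (1/14)*(-2/3) = -1/21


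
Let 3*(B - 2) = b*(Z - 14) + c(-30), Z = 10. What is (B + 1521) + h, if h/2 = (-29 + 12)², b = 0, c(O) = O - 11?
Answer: 6262/3 ≈ 2087.3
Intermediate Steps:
c(O) = -11 + O
h = 578 (h = 2*(-29 + 12)² = 2*(-17)² = 2*289 = 578)
B = -35/3 (B = 2 + (0*(10 - 14) + (-11 - 30))/3 = 2 + (0*(-4) - 41)/3 = 2 + (0 - 41)/3 = 2 + (⅓)*(-41) = 2 - 41/3 = -35/3 ≈ -11.667)
(B + 1521) + h = (-35/3 + 1521) + 578 = 4528/3 + 578 = 6262/3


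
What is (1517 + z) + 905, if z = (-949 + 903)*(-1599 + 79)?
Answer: 72342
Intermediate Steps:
z = 69920 (z = -46*(-1520) = 69920)
(1517 + z) + 905 = (1517 + 69920) + 905 = 71437 + 905 = 72342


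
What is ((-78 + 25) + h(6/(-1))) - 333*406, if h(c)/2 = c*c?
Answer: -135179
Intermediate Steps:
h(c) = 2*c² (h(c) = 2*(c*c) = 2*c²)
((-78 + 25) + h(6/(-1))) - 333*406 = ((-78 + 25) + 2*(6/(-1))²) - 333*406 = (-53 + 2*(6*(-1))²) - 135198 = (-53 + 2*(-6)²) - 135198 = (-53 + 2*36) - 135198 = (-53 + 72) - 135198 = 19 - 135198 = -135179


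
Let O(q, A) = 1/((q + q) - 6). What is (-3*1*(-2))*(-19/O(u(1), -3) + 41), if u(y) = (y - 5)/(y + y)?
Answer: 1386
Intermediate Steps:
u(y) = (-5 + y)/(2*y) (u(y) = (-5 + y)/((2*y)) = (-5 + y)*(1/(2*y)) = (-5 + y)/(2*y))
O(q, A) = 1/(-6 + 2*q) (O(q, A) = 1/(2*q - 6) = 1/(-6 + 2*q))
(-3*1*(-2))*(-19/O(u(1), -3) + 41) = (-3*1*(-2))*(-19/(1/(2*(-3 + (1/2)*(-5 + 1)/1))) + 41) = (-3*(-2))*(-19/(1/(2*(-3 + (1/2)*1*(-4)))) + 41) = 6*(-19/(1/(2*(-3 - 2))) + 41) = 6*(-19/((1/2)/(-5)) + 41) = 6*(-19/((1/2)*(-1/5)) + 41) = 6*(-19/(-1/10) + 41) = 6*(-19*(-10) + 41) = 6*(190 + 41) = 6*231 = 1386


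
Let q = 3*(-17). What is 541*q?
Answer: -27591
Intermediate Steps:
q = -51
541*q = 541*(-51) = -27591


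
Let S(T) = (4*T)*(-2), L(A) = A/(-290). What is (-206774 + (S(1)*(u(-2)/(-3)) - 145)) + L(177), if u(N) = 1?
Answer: -180017741/870 ≈ -2.0692e+5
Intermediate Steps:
L(A) = -A/290 (L(A) = A*(-1/290) = -A/290)
S(T) = -8*T
(-206774 + (S(1)*(u(-2)/(-3)) - 145)) + L(177) = (-206774 + ((-8*1)*(1/(-3)) - 145)) - 1/290*177 = (-206774 + (-8*(-1)/3 - 145)) - 177/290 = (-206774 + (-8*(-⅓) - 145)) - 177/290 = (-206774 + (8/3 - 145)) - 177/290 = (-206774 - 427/3) - 177/290 = -620749/3 - 177/290 = -180017741/870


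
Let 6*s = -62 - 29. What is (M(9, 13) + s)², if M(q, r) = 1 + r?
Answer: 49/36 ≈ 1.3611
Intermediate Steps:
s = -91/6 (s = (-62 - 29)/6 = (⅙)*(-91) = -91/6 ≈ -15.167)
(M(9, 13) + s)² = ((1 + 13) - 91/6)² = (14 - 91/6)² = (-7/6)² = 49/36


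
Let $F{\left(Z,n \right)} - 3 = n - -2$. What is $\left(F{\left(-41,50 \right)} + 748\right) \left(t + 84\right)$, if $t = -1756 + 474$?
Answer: $-961994$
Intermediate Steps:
$F{\left(Z,n \right)} = 5 + n$ ($F{\left(Z,n \right)} = 3 + \left(n - -2\right) = 3 + \left(n + 2\right) = 3 + \left(2 + n\right) = 5 + n$)
$t = -1282$
$\left(F{\left(-41,50 \right)} + 748\right) \left(t + 84\right) = \left(\left(5 + 50\right) + 748\right) \left(-1282 + 84\right) = \left(55 + 748\right) \left(-1198\right) = 803 \left(-1198\right) = -961994$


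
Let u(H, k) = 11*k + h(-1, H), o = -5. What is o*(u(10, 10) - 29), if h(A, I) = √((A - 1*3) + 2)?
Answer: -405 - 5*I*√2 ≈ -405.0 - 7.0711*I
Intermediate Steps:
h(A, I) = √(-1 + A) (h(A, I) = √((A - 3) + 2) = √((-3 + A) + 2) = √(-1 + A))
u(H, k) = 11*k + I*√2 (u(H, k) = 11*k + √(-1 - 1) = 11*k + √(-2) = 11*k + I*√2)
o*(u(10, 10) - 29) = -5*((11*10 + I*√2) - 29) = -5*((110 + I*√2) - 29) = -5*(81 + I*√2) = -405 - 5*I*√2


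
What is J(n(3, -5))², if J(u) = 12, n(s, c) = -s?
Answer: 144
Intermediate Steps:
J(n(3, -5))² = 12² = 144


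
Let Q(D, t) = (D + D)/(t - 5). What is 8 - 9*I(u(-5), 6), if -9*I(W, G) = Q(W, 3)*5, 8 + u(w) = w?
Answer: 73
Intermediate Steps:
u(w) = -8 + w
Q(D, t) = 2*D/(-5 + t) (Q(D, t) = (2*D)/(-5 + t) = 2*D/(-5 + t))
I(W, G) = 5*W/9 (I(W, G) = -2*W/(-5 + 3)*5/9 = -2*W/(-2)*5/9 = -2*W*(-½)*5/9 = -(-W)*5/9 = -(-5)*W/9 = 5*W/9)
8 - 9*I(u(-5), 6) = 8 - 5*(-8 - 5) = 8 - 5*(-13) = 8 - 9*(-65/9) = 8 + 65 = 73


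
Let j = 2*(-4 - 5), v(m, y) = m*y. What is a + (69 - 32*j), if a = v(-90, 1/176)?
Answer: 56715/88 ≈ 644.49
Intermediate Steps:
j = -18 (j = 2*(-9) = -18)
a = -45/88 (a = -90/176 = -90*1/176 = -45/88 ≈ -0.51136)
a + (69 - 32*j) = -45/88 + (69 - 32*(-18)) = -45/88 + (69 + 576) = -45/88 + 645 = 56715/88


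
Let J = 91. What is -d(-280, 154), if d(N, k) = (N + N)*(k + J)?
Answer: 137200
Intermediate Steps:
d(N, k) = 2*N*(91 + k) (d(N, k) = (N + N)*(k + 91) = (2*N)*(91 + k) = 2*N*(91 + k))
-d(-280, 154) = -2*(-280)*(91 + 154) = -2*(-280)*245 = -1*(-137200) = 137200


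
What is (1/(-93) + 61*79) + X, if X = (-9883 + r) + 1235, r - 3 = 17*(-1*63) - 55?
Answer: -460537/93 ≈ -4952.0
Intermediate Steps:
r = -1123 (r = 3 + (17*(-1*63) - 55) = 3 + (17*(-63) - 55) = 3 + (-1071 - 55) = 3 - 1126 = -1123)
X = -9771 (X = (-9883 - 1123) + 1235 = -11006 + 1235 = -9771)
(1/(-93) + 61*79) + X = (1/(-93) + 61*79) - 9771 = (-1/93 + 4819) - 9771 = 448166/93 - 9771 = -460537/93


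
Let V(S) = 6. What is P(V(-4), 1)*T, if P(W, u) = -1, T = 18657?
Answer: -18657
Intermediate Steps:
P(V(-4), 1)*T = -1*18657 = -18657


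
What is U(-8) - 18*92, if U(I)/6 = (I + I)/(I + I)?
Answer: -1650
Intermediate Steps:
U(I) = 6 (U(I) = 6*((I + I)/(I + I)) = 6*((2*I)/((2*I))) = 6*((2*I)*(1/(2*I))) = 6*1 = 6)
U(-8) - 18*92 = 6 - 18*92 = 6 - 1656 = -1650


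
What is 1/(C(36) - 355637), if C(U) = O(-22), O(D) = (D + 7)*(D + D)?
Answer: -1/354977 ≈ -2.8171e-6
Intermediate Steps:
O(D) = 2*D*(7 + D) (O(D) = (7 + D)*(2*D) = 2*D*(7 + D))
C(U) = 660 (C(U) = 2*(-22)*(7 - 22) = 2*(-22)*(-15) = 660)
1/(C(36) - 355637) = 1/(660 - 355637) = 1/(-354977) = -1/354977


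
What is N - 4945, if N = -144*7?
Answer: -5953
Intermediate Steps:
N = -1008 (N = -24*42 = -1008)
N - 4945 = -1008 - 4945 = -5953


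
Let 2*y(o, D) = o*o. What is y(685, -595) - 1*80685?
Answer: 307855/2 ≈ 1.5393e+5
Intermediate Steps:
y(o, D) = o**2/2 (y(o, D) = (o*o)/2 = o**2/2)
y(685, -595) - 1*80685 = (1/2)*685**2 - 1*80685 = (1/2)*469225 - 80685 = 469225/2 - 80685 = 307855/2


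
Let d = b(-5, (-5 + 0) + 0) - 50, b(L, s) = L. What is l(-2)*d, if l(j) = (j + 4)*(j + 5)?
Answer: -330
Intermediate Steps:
d = -55 (d = -5 - 50 = -55)
l(j) = (4 + j)*(5 + j)
l(-2)*d = (20 + (-2)² + 9*(-2))*(-55) = (20 + 4 - 18)*(-55) = 6*(-55) = -330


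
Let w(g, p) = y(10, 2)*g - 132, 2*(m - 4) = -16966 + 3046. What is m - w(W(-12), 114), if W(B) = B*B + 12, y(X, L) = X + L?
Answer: -8696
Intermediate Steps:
y(X, L) = L + X
W(B) = 12 + B² (W(B) = B² + 12 = 12 + B²)
m = -6956 (m = 4 + (-16966 + 3046)/2 = 4 + (½)*(-13920) = 4 - 6960 = -6956)
w(g, p) = -132 + 12*g (w(g, p) = (2 + 10)*g - 132 = 12*g - 132 = -132 + 12*g)
m - w(W(-12), 114) = -6956 - (-132 + 12*(12 + (-12)²)) = -6956 - (-132 + 12*(12 + 144)) = -6956 - (-132 + 12*156) = -6956 - (-132 + 1872) = -6956 - 1*1740 = -6956 - 1740 = -8696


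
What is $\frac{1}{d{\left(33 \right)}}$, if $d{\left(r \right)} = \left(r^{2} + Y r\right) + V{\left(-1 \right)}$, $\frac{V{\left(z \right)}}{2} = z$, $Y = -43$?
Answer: $- \frac{1}{332} \approx -0.003012$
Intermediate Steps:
$V{\left(z \right)} = 2 z$
$d{\left(r \right)} = -2 + r^{2} - 43 r$ ($d{\left(r \right)} = \left(r^{2} - 43 r\right) + 2 \left(-1\right) = \left(r^{2} - 43 r\right) - 2 = -2 + r^{2} - 43 r$)
$\frac{1}{d{\left(33 \right)}} = \frac{1}{-2 + 33^{2} - 1419} = \frac{1}{-2 + 1089 - 1419} = \frac{1}{-332} = - \frac{1}{332}$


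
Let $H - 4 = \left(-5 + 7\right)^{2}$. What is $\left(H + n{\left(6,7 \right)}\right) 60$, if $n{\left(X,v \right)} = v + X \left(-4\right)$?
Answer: $-540$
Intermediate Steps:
$n{\left(X,v \right)} = v - 4 X$
$H = 8$ ($H = 4 + \left(-5 + 7\right)^{2} = 4 + 2^{2} = 4 + 4 = 8$)
$\left(H + n{\left(6,7 \right)}\right) 60 = \left(8 + \left(7 - 24\right)\right) 60 = \left(8 - 17\right) 60 = \left(-9\right) 60 = -540$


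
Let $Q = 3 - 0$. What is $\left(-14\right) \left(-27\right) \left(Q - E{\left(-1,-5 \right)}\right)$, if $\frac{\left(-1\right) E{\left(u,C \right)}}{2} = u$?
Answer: $378$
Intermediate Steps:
$E{\left(u,C \right)} = - 2 u$
$Q = 3$ ($Q = 3 + 0 = 3$)
$\left(-14\right) \left(-27\right) \left(Q - E{\left(-1,-5 \right)}\right) = \left(-14\right) \left(-27\right) \left(3 - \left(-2\right) \left(-1\right)\right) = 378 \left(3 - 2\right) = 378 \cdot 1 = 378$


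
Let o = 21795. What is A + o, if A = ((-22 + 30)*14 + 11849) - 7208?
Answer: 26548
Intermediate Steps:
A = 4753 (A = (8*14 + 11849) - 7208 = (112 + 11849) - 7208 = 11961 - 7208 = 4753)
A + o = 4753 + 21795 = 26548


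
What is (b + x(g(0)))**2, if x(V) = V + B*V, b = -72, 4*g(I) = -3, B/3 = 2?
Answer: 95481/16 ≈ 5967.6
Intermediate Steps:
B = 6 (B = 3*2 = 6)
g(I) = -3/4 (g(I) = (1/4)*(-3) = -3/4)
x(V) = 7*V (x(V) = V + 6*V = 7*V)
(b + x(g(0)))**2 = (-72 + 7*(-3/4))**2 = (-72 - 21/4)**2 = (-309/4)**2 = 95481/16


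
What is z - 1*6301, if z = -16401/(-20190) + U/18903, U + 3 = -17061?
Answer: -267202337403/42405730 ≈ -6301.1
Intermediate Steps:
U = -17064 (U = -3 - 17061 = -17064)
z = -3832673/42405730 (z = -16401/(-20190) - 17064/18903 = -16401*(-1/20190) - 17064*1/18903 = 5467/6730 - 5688/6301 = -3832673/42405730 ≈ -0.090381)
z - 1*6301 = -3832673/42405730 - 1*6301 = -3832673/42405730 - 6301 = -267202337403/42405730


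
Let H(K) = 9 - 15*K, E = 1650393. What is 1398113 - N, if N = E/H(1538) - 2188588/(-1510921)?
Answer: 16239127531969846/11614449727 ≈ 1.3982e+6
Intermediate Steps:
N = -814380804695/11614449727 (N = 1650393/(9 - 15*1538) - 2188588/(-1510921) = 1650393/(9 - 23070) - 2188588*(-1/1510921) = 1650393/(-23061) + 2188588/1510921 = 1650393*(-1/23061) + 2188588/1510921 = -550131/7687 + 2188588/1510921 = -814380804695/11614449727 ≈ -70.118)
1398113 - N = 1398113 - 1*(-814380804695/11614449727) = 1398113 + 814380804695/11614449727 = 16239127531969846/11614449727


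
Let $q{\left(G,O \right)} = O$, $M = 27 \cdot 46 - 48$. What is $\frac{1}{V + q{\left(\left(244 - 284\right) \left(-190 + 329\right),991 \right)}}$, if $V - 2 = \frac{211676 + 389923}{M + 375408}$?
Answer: $\frac{125534}{124855795} \approx 0.0010054$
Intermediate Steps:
$M = 1194$ ($M = 1242 - 48 = 1194$)
$V = \frac{451601}{125534}$ ($V = 2 + \frac{211676 + 389923}{1194 + 375408} = 2 + \frac{601599}{376602} = 2 + 601599 \cdot \frac{1}{376602} = 2 + \frac{200533}{125534} = \frac{451601}{125534} \approx 3.5974$)
$\frac{1}{V + q{\left(\left(244 - 284\right) \left(-190 + 329\right),991 \right)}} = \frac{1}{\frac{451601}{125534} + 991} = \frac{1}{\frac{124855795}{125534}} = \frac{125534}{124855795}$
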